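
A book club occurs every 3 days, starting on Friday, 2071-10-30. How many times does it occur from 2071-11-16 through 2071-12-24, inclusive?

Occurrences land 3·i days after 2071-10-30 for i = 0, 1, 2, …
2071-11-16 is 17 days after the start; 17 ÷ 3 = 5 remainder 2; since the remainder is 2, round up to i = 6. First occurrence in the window: #7 on 2071-11-17 (6×3 = 18 days in).
2071-12-24 is 55 days after the start; 55 ÷ 3 = 18 remainder 1. Last occurrence in the window: #19 on 2071-12-23.
Occurrences #7 through #19: 13 in total.

13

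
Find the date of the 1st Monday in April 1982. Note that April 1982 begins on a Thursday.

April 1982 begins on a Thursday, so the first Monday is April 5 (4 days later).

5 April 1982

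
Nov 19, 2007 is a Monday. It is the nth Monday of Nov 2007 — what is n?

3rd

Day 19 falls in week ⌈19/7⌉ of the month.
Days 1–7 hold the 1st Monday, 8–14 the 2nd, 15–21 the 3rd, 22–28 the 4th, 29–31 the 5th.
19 is in the range for the 3rd.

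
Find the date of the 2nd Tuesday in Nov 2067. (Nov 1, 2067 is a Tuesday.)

Nov 2067 begins on a Tuesday, so the first Tuesday is Nov 1.
The 2nd Tuesday is 1 weeks later: 1 + 7 = 8.

Nov 8, 2067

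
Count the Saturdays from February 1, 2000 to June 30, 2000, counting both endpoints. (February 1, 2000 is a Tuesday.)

February 1, 2000 is a Tuesday; the first Saturday on or after it is February 5, 2000 (4 days later).
From February 5, 2000 to June 30, 2000: 24 + 31 + 30 + 31 + 30 = 146 days (rest of February, March, April, May, June).
146 ÷ 7 = 20 full weeks with remainder 6, so 20 more Saturdays after the first → 21.

21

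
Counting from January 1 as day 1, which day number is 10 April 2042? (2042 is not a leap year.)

100

Days in months before April: 31 + 28 + 31 = 90.
Plus 10 days into April → day 100.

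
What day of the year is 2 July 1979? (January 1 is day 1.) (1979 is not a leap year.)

Days in months before July: 31 + 28 + 31 + 30 + 31 + 30 = 181.
Plus 2 days into July → day 183.

183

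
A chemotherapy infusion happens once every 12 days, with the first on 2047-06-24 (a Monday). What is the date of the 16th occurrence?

2047-12-21

The 16th occurrence is 15 intervals after the first: 15 × 12 = 180 days after 2047-06-24.
June has 30 days — 6 days to the end of June leaves 174.
July has 31 days (143 left).
August has 31 days (112 left).
September has 30 days (82 left).
October has 31 days (51 left).
November has 30 days (21 left).
21 days into December → 2047-12-21.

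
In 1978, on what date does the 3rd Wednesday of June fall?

1978-06-21

The first Wednesday of June 1978 is June 7.
The 3rd Wednesday is 2 weeks later: 7 + 14 = 21.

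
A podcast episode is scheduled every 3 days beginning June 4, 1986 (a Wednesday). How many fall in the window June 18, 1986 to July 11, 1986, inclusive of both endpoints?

8

Occurrences land 3·i days after June 4, 1986 for i = 0, 1, 2, …
June 18, 1986 is 14 days after the start; 14 ÷ 3 = 4 remainder 2; since the remainder is 2, round up to i = 5. First occurrence in the window: #6 on June 19, 1986 (5×3 = 15 days in).
July 11, 1986 is 37 days after the start; 37 ÷ 3 = 12 remainder 1. Last occurrence in the window: #13 on July 10, 1986.
Occurrences #6 through #13: 8 in total.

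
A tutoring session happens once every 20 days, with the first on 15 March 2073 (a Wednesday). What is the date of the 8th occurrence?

The 8th occurrence is 7 intervals after the first: 7 × 20 = 140 days after 15 March 2073.
March has 31 days — 16 days to the end of March leaves 124.
April has 30 days (94 left).
May has 31 days (63 left).
June has 30 days (33 left).
July has 31 days (2 left).
2 days into August → 2 August 2073.

2 August 2073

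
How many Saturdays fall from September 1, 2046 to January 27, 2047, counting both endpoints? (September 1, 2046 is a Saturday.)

September 1, 2046 is a Saturday; the first Saturday on or after it is September 1, 2046.
From September 1, 2046 to January 27, 2047: 29 + 31 + 30 + 31 + 27 = 148 days (rest of September, October, November, December, January).
148 ÷ 7 = 21 full weeks with remainder 1, so 21 more Saturdays after the first → 22.

22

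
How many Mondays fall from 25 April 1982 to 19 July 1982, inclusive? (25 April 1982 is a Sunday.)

25 April 1982 is a Sunday; the first Monday on or after it is 26 April 1982 (1 day later).
From 26 April 1982 to 19 July 1982: 4 + 31 + 30 + 19 = 84 days (rest of April, May, June, July).
84 ÷ 7 = 12 full weeks with remainder 0, so 12 more Mondays after the first → 13.

13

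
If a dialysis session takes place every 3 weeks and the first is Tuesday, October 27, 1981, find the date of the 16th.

September 7, 1982

The 16th occurrence is 15 intervals after the first: 15 × 21 = 315 days after October 27, 1981.
October has 31 days — 4 days to the end of October leaves 311.
November has 30 days (281 left).
December has 31 days (250 left).
January has 31 days (219 left).
February has 28 days (191 left).
March has 31 days (160 left).
April has 30 days (130 left).
May has 31 days (99 left).
June has 30 days (69 left).
July has 31 days (38 left).
August has 31 days (7 left).
7 days into September → September 7, 1982.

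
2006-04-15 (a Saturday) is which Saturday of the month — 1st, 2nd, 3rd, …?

Day 15 falls in week ⌈15/7⌉ of the month.
Days 1–7 hold the 1st Saturday, 8–14 the 2nd, 15–21 the 3rd, 22–28 the 4th, 29–31 the 5th.
15 is in the range for the 3rd.

3rd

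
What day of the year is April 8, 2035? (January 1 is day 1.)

98

Days in months before April: 31 + 28 + 31 = 90.
Plus 8 days into April → day 98.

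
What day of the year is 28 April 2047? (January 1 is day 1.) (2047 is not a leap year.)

118

Days in months before April: 31 + 28 + 31 = 90.
Plus 28 days into April → day 118.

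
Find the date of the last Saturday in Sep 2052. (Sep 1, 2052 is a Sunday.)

Sep 2052 begins on a Sunday, so the first Saturday is Sep 7 (6 days later).
Sep 2052 has 30 days. Adding weeks: 7, 14, 21, 28 — the last one ≤ 30 is the 28th.

Sep 28, 2052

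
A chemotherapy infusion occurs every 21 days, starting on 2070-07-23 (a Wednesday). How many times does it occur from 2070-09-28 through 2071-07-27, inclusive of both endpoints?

14

Occurrences land 21·i days after 2070-07-23 for i = 0, 1, 2, …
2070-09-28 is 67 days after the start; 67 ÷ 21 = 3 remainder 4; since the remainder is 4, round up to i = 4. First occurrence in the window: #5 on 2070-10-15 (4×21 = 84 days in).
2071-07-27 is 369 days after the start; 369 ÷ 21 = 17 remainder 12. Last occurrence in the window: #18 on 2071-07-15.
Occurrences #5 through #18: 14 in total.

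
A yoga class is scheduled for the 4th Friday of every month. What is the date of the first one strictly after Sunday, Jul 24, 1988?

Jul 1988 starts on a Friday; its first Friday is the 1st, so the 4th Friday is the 22nd — Jul 22, 1988.
That is not after Jul 24, 1988, so look at Aug 1988.
Aug 1988 starts on a Monday; its first Friday is the 5th, so the 4th Friday is the 26th — Aug 26, 1988.

Aug 26, 1988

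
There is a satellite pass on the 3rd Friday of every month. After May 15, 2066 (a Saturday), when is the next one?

May 21, 2066

May 2066 starts on a Saturday; its first Friday is the 7th, so the 3rd Friday is the 21st — May 21, 2066.
May 21, 2066 is after May 15, 2066, so that is the next one.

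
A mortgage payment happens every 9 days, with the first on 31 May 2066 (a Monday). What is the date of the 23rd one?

15 December 2066

The 23rd occurrence is 22 intervals after the first: 22 × 9 = 198 days after 31 May 2066.
May has 31 days — 0 days to the end of May leaves 198.
June has 30 days (168 left).
July has 31 days (137 left).
August has 31 days (106 left).
September has 30 days (76 left).
October has 31 days (45 left).
November has 30 days (15 left).
15 days into December → 15 December 2066.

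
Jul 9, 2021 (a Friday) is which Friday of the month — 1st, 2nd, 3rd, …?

Day 9 falls in week ⌈9/7⌉ of the month.
Days 1–7 hold the 1st Friday, 8–14 the 2nd, 15–21 the 3rd, 22–28 the 4th, 29–31 the 5th.
9 is in the range for the 2nd.

2nd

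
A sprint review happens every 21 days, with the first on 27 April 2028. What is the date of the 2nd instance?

18 May 2028

The 2nd occurrence is 1 interval after the first: 1 × 21 = 21 days after 27 April 2028.
April has 30 days — 3 days to the end of April leaves 18.
18 days into May → 18 May 2028.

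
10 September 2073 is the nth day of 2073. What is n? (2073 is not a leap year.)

253

Days in months before September: 31 + 28 + 31 + 30 + 31 + 30 + 31 + 31 = 243.
Plus 10 days into September → day 253.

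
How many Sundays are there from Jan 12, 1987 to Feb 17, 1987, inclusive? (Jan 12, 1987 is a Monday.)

5

Jan 12, 1987 is a Monday; the first Sunday on or after it is Jan 18, 1987 (6 days later).
From Jan 18, 1987 to Feb 17, 1987: 13 + 17 = 30 days (rest of Jan, Feb).
30 ÷ 7 = 4 full weeks with remainder 2, so 4 more Sundays after the first → 5.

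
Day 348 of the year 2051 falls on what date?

December 14, 2051

January has 31 days (348 − 31 = 317 remain).
February has 28 days (317 − 28 = 289 remain).
March has 31 days (289 − 31 = 258 remain).
April has 30 days (258 − 30 = 228 remain).
May has 31 days (228 − 31 = 197 remain).
June has 30 days (197 − 30 = 167 remain).
July has 31 days (167 − 31 = 136 remain).
August has 31 days (136 − 31 = 105 remain).
September has 30 days (105 − 30 = 75 remain).
October has 31 days (75 − 31 = 44 remain).
November has 30 days (44 − 30 = 14 remain).
14 into December → December 14.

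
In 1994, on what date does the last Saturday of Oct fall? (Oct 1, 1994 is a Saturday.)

Oct 29, 1994

Oct 1994 begins on a Saturday, so the first Saturday is Oct 1.
Oct 1994 has 31 days. Adding weeks: 1, 8, 15, 22, 29 — the last one ≤ 31 is the 29th.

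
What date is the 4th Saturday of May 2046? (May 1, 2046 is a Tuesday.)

26 May 2046

May 2046 begins on a Tuesday, so the first Saturday is May 5 (4 days later).
The 4th Saturday is 3 weeks later: 5 + 21 = 26.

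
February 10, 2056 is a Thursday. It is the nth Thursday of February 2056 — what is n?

Day 10 falls in week ⌈10/7⌉ of the month.
Days 1–7 hold the 1st Thursday, 8–14 the 2nd, 15–21 the 3rd, 22–28 the 4th, 29–31 the 5th.
10 is in the range for the 2nd.

2nd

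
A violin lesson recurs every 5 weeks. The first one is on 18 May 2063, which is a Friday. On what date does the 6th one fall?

9 November 2063

The 6th occurrence is 5 intervals after the first: 5 × 35 = 175 days after 18 May 2063.
May has 31 days — 13 days to the end of May leaves 162.
June has 30 days (132 left).
July has 31 days (101 left).
August has 31 days (70 left).
September has 30 days (40 left).
October has 31 days (9 left).
9 days into November → 9 November 2063.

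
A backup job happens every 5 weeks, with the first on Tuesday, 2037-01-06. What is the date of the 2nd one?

2037-02-10

The 2nd occurrence is 1 interval after the first: 1 × 35 = 35 days after 2037-01-06.
January has 31 days — 25 days to the end of January leaves 10.
10 days into February → 2037-02-10.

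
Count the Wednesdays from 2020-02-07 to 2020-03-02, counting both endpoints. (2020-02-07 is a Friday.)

3

2020-02-07 is a Friday; the first Wednesday on or after it is 2020-02-12 (5 days later).
From 2020-02-12 to 2020-03-02: 17 + 2 = 19 days (rest of February, March).
19 ÷ 7 = 2 full weeks with remainder 5, so 2 more Wednesdays after the first → 3.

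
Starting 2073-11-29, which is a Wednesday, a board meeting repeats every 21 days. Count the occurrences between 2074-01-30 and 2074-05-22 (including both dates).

6

Occurrences land 21·i days after 2073-11-29 for i = 0, 1, 2, …
2074-01-30 is 62 days after the start; 62 ÷ 21 = 2 remainder 20; since the remainder is 20, round up to i = 3. First occurrence in the window: #4 on 2074-01-31 (3×21 = 63 days in).
2074-05-22 is 174 days after the start; 174 ÷ 21 = 8 remainder 6. Last occurrence in the window: #9 on 2074-05-16.
Occurrences #4 through #9: 6 in total.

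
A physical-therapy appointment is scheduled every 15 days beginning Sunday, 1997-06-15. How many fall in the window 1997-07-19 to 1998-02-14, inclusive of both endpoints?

14

Occurrences land 15·i days after 1997-06-15 for i = 0, 1, 2, …
1997-07-19 is 34 days after the start; 34 ÷ 15 = 2 remainder 4; since the remainder is 4, round up to i = 3. First occurrence in the window: #4 on 1997-07-30 (3×15 = 45 days in).
1998-02-14 is 244 days after the start; 244 ÷ 15 = 16 remainder 4. Last occurrence in the window: #17 on 1998-02-10.
Occurrences #4 through #17: 14 in total.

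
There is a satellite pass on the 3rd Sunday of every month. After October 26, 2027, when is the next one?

November 21, 2027

October 2027 starts on a Friday; its first Sunday is the 3rd, so the 3rd Sunday is the 17th — October 17, 2027.
That is not after October 26, 2027, so look at November 2027.
November 2027 starts on a Monday; its first Sunday is the 7th, so the 3rd Sunday is the 21st — November 21, 2027.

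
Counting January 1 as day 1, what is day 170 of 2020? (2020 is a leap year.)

Jun 18, 2020

Jan has 31 days (170 − 31 = 139 remain).
Feb has 29 days (139 − 29 = 110 remain).
Mar has 31 days (110 − 31 = 79 remain).
Apr has 30 days (79 − 30 = 49 remain).
May has 31 days (49 − 31 = 18 remain).
18 into Jun → Jun 18.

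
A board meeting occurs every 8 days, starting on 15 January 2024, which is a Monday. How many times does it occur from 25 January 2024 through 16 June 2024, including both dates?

Occurrences land 8·i days after 15 January 2024 for i = 0, 1, 2, …
25 January 2024 is 10 days after the start; 10 ÷ 8 = 1 remainder 2; since the remainder is 2, round up to i = 2. First occurrence in the window: #3 on 31 January 2024 (2×8 = 16 days in).
16 June 2024 is 153 days after the start; 153 ÷ 8 = 19 remainder 1. Last occurrence in the window: #20 on 15 June 2024.
Occurrences #3 through #20: 18 in total.

18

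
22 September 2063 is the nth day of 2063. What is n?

265

Days in months before September: 31 + 28 + 31 + 30 + 31 + 30 + 31 + 31 = 243.
Plus 22 days into September → day 265.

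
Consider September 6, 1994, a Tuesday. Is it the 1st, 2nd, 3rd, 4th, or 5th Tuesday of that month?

1st

Day 6 falls in week ⌈6/7⌉ of the month.
Days 1–7 hold the 1st Tuesday, 8–14 the 2nd, 15–21 the 3rd, 22–28 the 4th, 29–31 the 5th.
6 is in the range for the 1st.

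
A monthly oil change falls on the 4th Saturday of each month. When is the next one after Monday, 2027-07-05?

July 2027 starts on a Thursday; its first Saturday is the 3rd, so the 4th Saturday is the 24th — 2027-07-24.
2027-07-24 is after 2027-07-05, so that is the next one.

2027-07-24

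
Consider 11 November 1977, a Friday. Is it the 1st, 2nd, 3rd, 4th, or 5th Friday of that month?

2nd

Day 11 falls in week ⌈11/7⌉ of the month.
Days 1–7 hold the 1st Friday, 8–14 the 2nd, 15–21 the 3rd, 22–28 the 4th, 29–31 the 5th.
11 is in the range for the 2nd.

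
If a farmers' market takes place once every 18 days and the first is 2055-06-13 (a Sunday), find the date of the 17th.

The 17th occurrence is 16 intervals after the first: 16 × 18 = 288 days after 2055-06-13.
June has 30 days — 17 days to the end of June leaves 271.
July has 31 days (240 left).
August has 31 days (209 left).
September has 30 days (179 left).
October has 31 days (148 left).
November has 30 days (118 left).
December has 31 days (87 left).
January has 31 days (56 left).
February has 29 days (27 left).
27 days into March → 2056-03-27.

2056-03-27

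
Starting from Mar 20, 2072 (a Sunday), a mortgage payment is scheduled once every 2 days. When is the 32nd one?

May 21, 2072

The 32nd occurrence is 31 intervals after the first: 31 × 2 = 62 days after Mar 20, 2072.
Mar has 31 days — 11 days to the end of Mar leaves 51.
Apr has 30 days (21 left).
21 days into May → May 21, 2072.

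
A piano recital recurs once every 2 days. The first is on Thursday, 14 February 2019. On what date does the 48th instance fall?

19 May 2019

The 48th occurrence is 47 intervals after the first: 47 × 2 = 94 days after 14 February 2019.
February has 28 days — 14 days to the end of February leaves 80.
March has 31 days (49 left).
April has 30 days (19 left).
19 days into May → 19 May 2019.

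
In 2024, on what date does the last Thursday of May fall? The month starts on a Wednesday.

2024-05-30

May 2024 begins on a Wednesday, so the first Thursday is May 2 (1 day later).
May 2024 has 31 days. Adding weeks: 2, 9, 16, 23, 30 — the last one ≤ 31 is the 30th.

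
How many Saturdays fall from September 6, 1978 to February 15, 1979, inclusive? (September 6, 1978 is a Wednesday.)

23

September 6, 1978 is a Wednesday; the first Saturday on or after it is September 9, 1978 (3 days later).
From September 9, 1978 to February 15, 1979: 21 + 31 + 30 + 31 + 31 + 15 = 159 days (rest of September, October, November, December, January, February).
159 ÷ 7 = 22 full weeks with remainder 5, so 22 more Saturdays after the first → 23.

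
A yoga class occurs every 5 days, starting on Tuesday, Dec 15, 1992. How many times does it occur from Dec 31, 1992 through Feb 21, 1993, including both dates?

10

Occurrences land 5·i days after Dec 15, 1992 for i = 0, 1, 2, …
Dec 31, 1992 is 16 days after the start; 16 ÷ 5 = 3 remainder 1; since the remainder is 1, round up to i = 4. First occurrence in the window: #5 on Jan 4, 1993 (4×5 = 20 days in).
Feb 21, 1993 is 68 days after the start; 68 ÷ 5 = 13 remainder 3. Last occurrence in the window: #14 on Feb 18, 1993.
Occurrences #5 through #14: 10 in total.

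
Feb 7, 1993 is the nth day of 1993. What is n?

Days in months before Feb: 31 = 31.
Plus 7 days into Feb → day 38.

38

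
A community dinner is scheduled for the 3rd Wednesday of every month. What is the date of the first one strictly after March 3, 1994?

March 16, 1994

March 1994 starts on a Tuesday; its first Wednesday is the 2nd, so the 3rd Wednesday is the 16th — March 16, 1994.
March 16, 1994 is after March 3, 1994, so that is the next one.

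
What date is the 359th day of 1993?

Dec 25, 1993

Jan has 31 days (359 − 31 = 328 remain).
Feb has 28 days (328 − 28 = 300 remain).
Mar has 31 days (300 − 31 = 269 remain).
Apr has 30 days (269 − 30 = 239 remain).
May has 31 days (239 − 31 = 208 remain).
Jun has 30 days (208 − 30 = 178 remain).
Jul has 31 days (178 − 31 = 147 remain).
Aug has 31 days (147 − 31 = 116 remain).
Sep has 30 days (116 − 30 = 86 remain).
Oct has 31 days (86 − 31 = 55 remain).
Nov has 30 days (55 − 30 = 25 remain).
25 into Dec → Dec 25.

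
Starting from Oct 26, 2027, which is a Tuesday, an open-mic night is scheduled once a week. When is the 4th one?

Nov 16, 2027

The 4th occurrence is 3 intervals after the first: 3 × 7 = 21 days after Oct 26, 2027.
Oct has 31 days — 5 days to the end of Oct leaves 16.
16 days into Nov → Nov 16, 2027.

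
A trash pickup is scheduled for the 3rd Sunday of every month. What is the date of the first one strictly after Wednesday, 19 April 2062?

21 May 2062

April 2062 starts on a Saturday; its first Sunday is the 2nd, so the 3rd Sunday is the 16th — 16 April 2062.
That is not after 19 April 2062, so look at May 2062.
May 2062 starts on a Monday; its first Sunday is the 7th, so the 3rd Sunday is the 21st — 21 May 2062.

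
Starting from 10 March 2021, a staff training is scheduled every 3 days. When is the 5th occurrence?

The 5th occurrence is 4 intervals after the first: 4 × 3 = 12 days after 10 March 2021.
12 days later is 22 March 2021.

22 March 2021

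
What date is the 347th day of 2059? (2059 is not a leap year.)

13 December 2059

January has 31 days (347 − 31 = 316 remain).
February has 28 days (316 − 28 = 288 remain).
March has 31 days (288 − 31 = 257 remain).
April has 30 days (257 − 30 = 227 remain).
May has 31 days (227 − 31 = 196 remain).
June has 30 days (196 − 30 = 166 remain).
July has 31 days (166 − 31 = 135 remain).
August has 31 days (135 − 31 = 104 remain).
September has 30 days (104 − 30 = 74 remain).
October has 31 days (74 − 31 = 43 remain).
November has 30 days (43 − 30 = 13 remain).
13 into December → December 13.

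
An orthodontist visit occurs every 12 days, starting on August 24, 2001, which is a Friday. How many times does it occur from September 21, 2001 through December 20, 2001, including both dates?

7

Occurrences land 12·i days after August 24, 2001 for i = 0, 1, 2, …
September 21, 2001 is 28 days after the start; 28 ÷ 12 = 2 remainder 4; since the remainder is 4, round up to i = 3. First occurrence in the window: #4 on September 29, 2001 (3×12 = 36 days in).
December 20, 2001 is 118 days after the start; 118 ÷ 12 = 9 remainder 10. Last occurrence in the window: #10 on December 10, 2001.
Occurrences #4 through #10: 7 in total.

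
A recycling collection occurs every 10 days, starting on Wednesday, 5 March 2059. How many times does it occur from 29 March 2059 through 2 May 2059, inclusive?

Occurrences land 10·i days after 5 March 2059 for i = 0, 1, 2, …
29 March 2059 is 24 days after the start; 24 ÷ 10 = 2 remainder 4; since the remainder is 4, round up to i = 3. First occurrence in the window: #4 on 4 April 2059 (3×10 = 30 days in).
2 May 2059 is 58 days after the start; 58 ÷ 10 = 5 remainder 8. Last occurrence in the window: #6 on 24 April 2059.
Occurrences #4 through #6: 3 in total.

3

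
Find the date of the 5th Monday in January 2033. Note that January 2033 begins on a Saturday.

January 31, 2033

January 2033 begins on a Saturday, so the first Monday is January 3 (2 days later).
The 5th Monday is 4 weeks later: 3 + 28 = 31.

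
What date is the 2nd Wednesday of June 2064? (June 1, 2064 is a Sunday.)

June 2064 begins on a Sunday, so the first Wednesday is June 4 (3 days later).
The 2nd Wednesday is 1 weeks later: 4 + 7 = 11.

2064-06-11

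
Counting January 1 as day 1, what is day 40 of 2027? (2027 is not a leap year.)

Jan has 31 days (40 − 31 = 9 remain).
9 into Feb → Feb 9.

Feb 9, 2027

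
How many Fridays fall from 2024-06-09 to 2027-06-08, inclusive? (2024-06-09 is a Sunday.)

2024-06-09 is a Sunday; the first Friday on or after it is 2024-06-14 (5 days later).
From 2024-06-14 to 2027-06-08: 200 + 365 + 365 + 159 = 1089 days (rest of 2024, 2025, 2026, to 2027-06-08 in 2027).
1089 ÷ 7 = 155 full weeks with remainder 4, so 155 more Fridays after the first → 156.

156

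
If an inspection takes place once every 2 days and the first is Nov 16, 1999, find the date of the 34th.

The 34th occurrence is 33 intervals after the first: 33 × 2 = 66 days after Nov 16, 1999.
Nov has 30 days — 14 days to the end of Nov leaves 52.
Dec has 31 days (21 left).
21 days into Jan → Jan 21, 2000.

Jan 21, 2000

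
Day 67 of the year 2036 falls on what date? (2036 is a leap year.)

January has 31 days (67 − 31 = 36 remain).
February has 29 days (36 − 29 = 7 remain).
7 into March → March 7.

2036-03-07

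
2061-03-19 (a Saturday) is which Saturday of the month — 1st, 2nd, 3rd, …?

Day 19 falls in week ⌈19/7⌉ of the month.
Days 1–7 hold the 1st Saturday, 8–14 the 2nd, 15–21 the 3rd, 22–28 the 4th, 29–31 the 5th.
19 is in the range for the 3rd.

3rd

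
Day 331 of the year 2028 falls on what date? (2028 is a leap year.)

Nov 26, 2028

Jan has 31 days (331 − 31 = 300 remain).
Feb has 29 days (300 − 29 = 271 remain).
Mar has 31 days (271 − 31 = 240 remain).
Apr has 30 days (240 − 30 = 210 remain).
May has 31 days (210 − 31 = 179 remain).
Jun has 30 days (179 − 30 = 149 remain).
Jul has 31 days (149 − 31 = 118 remain).
Aug has 31 days (118 − 31 = 87 remain).
Sep has 30 days (87 − 30 = 57 remain).
Oct has 31 days (57 − 31 = 26 remain).
26 into Nov → Nov 26.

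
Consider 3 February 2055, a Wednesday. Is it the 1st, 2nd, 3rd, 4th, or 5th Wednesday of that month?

1st

Day 3 falls in week ⌈3/7⌉ of the month.
Days 1–7 hold the 1st Wednesday, 8–14 the 2nd, 15–21 the 3rd, 22–28 the 4th, 29–31 the 5th.
3 is in the range for the 1st.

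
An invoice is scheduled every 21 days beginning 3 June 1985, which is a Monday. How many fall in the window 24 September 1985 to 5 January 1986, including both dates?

Occurrences land 21·i days after 3 June 1985 for i = 0, 1, 2, …
24 September 1985 is 113 days after the start; 113 ÷ 21 = 5 remainder 8; since the remainder is 8, round up to i = 6. First occurrence in the window: #7 on 7 October 1985 (6×21 = 126 days in).
5 January 1986 is 216 days after the start; 216 ÷ 21 = 10 remainder 6. Last occurrence in the window: #11 on 30 December 1985.
Occurrences #7 through #11: 5 in total.

5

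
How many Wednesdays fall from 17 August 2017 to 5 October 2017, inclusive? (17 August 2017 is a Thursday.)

7

17 August 2017 is a Thursday; the first Wednesday on or after it is 23 August 2017 (6 days later).
From 23 August 2017 to 5 October 2017: 8 + 30 + 5 = 43 days (rest of August, September, October).
43 ÷ 7 = 6 full weeks with remainder 1, so 6 more Wednesdays after the first → 7.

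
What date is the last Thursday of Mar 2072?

The first Thursday of Mar 2072 is Mar 3.
Mar 2072 has 31 days. Adding weeks: 3, 10, 17, 24, 31 — the last one ≤ 31 is the 31st.

Mar 31, 2072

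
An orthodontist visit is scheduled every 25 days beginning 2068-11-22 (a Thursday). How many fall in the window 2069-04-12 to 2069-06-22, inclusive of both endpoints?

Occurrences land 25·i days after 2068-11-22 for i = 0, 1, 2, …
2069-04-12 is 141 days after the start; 141 ÷ 25 = 5 remainder 16; since the remainder is 16, round up to i = 6. First occurrence in the window: #7 on 2069-04-21 (6×25 = 150 days in).
2069-06-22 is 212 days after the start; 212 ÷ 25 = 8 remainder 12. Last occurrence in the window: #9 on 2069-06-10.
Occurrences #7 through #9: 3 in total.

3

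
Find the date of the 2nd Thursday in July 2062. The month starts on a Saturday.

13 July 2062

July 2062 begins on a Saturday, so the first Thursday is July 6 (5 days later).
The 2nd Thursday is 1 weeks later: 6 + 7 = 13.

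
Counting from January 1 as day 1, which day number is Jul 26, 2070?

Days in months before Jul: 31 + 28 + 31 + 30 + 31 + 30 = 181.
Plus 26 days into Jul → day 207.

207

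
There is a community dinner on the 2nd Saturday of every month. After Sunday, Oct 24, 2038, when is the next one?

Oct 2038 starts on a Friday; its first Saturday is the 2nd, so the 2nd Saturday is the 9th — Oct 9, 2038.
That is not after Oct 24, 2038, so look at Nov 2038.
Nov 2038 starts on a Monday; its first Saturday is the 6th, so the 2nd Saturday is the 13th — Nov 13, 2038.

Nov 13, 2038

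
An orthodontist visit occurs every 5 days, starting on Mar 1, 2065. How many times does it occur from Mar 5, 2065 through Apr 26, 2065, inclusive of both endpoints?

Occurrences land 5·i days after Mar 1, 2065 for i = 0, 1, 2, …
Mar 5, 2065 is 4 days after the start; 4 ÷ 5 = 0 remainder 4; since the remainder is 4, round up to i = 1. First occurrence in the window: #2 on Mar 6, 2065 (1×5 = 5 days in).
Apr 26, 2065 is 56 days after the start; 56 ÷ 5 = 11 remainder 1. Last occurrence in the window: #12 on Apr 25, 2065.
Occurrences #2 through #12: 11 in total.

11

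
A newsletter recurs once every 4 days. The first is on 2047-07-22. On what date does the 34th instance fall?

The 34th occurrence is 33 intervals after the first: 33 × 4 = 132 days after 2047-07-22.
July has 31 days — 9 days to the end of July leaves 123.
August has 31 days (92 left).
September has 30 days (62 left).
October has 31 days (31 left).
November has 30 days (1 left).
1 day into December → 2047-12-01.

2047-12-01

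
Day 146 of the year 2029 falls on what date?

January has 31 days (146 − 31 = 115 remain).
February has 28 days (115 − 28 = 87 remain).
March has 31 days (87 − 31 = 56 remain).
April has 30 days (56 − 30 = 26 remain).
26 into May → May 26.

May 26, 2029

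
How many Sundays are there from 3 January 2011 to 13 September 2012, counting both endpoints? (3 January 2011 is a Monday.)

88

3 January 2011 is a Monday; the first Sunday on or after it is 9 January 2011 (6 days later).
From 9 January 2011 to 13 September 2012: 356 + 257 = 613 days (rest of 2011, to 13 September 2012 in 2012).
613 ÷ 7 = 87 full weeks with remainder 4, so 87 more Sundays after the first → 88.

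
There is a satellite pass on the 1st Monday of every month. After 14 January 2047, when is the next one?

4 February 2047

January 2047 starts on a Tuesday, so its 1st Monday is 7 January 2047 (6 days in).
That is not after 14 January 2047, so look at February 2047.
February 2047 starts on a Friday, so its 1st Monday is 4 February 2047 (3 days in).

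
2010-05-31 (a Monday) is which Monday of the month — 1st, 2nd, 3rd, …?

5th

Day 31 falls in week ⌈31/7⌉ of the month.
Days 1–7 hold the 1st Monday, 8–14 the 2nd, 15–21 the 3rd, 22–28 the 4th, 29–31 the 5th.
31 is in the range for the 5th.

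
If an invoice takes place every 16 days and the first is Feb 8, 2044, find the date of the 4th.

Mar 27, 2044

The 4th occurrence is 3 intervals after the first: 3 × 16 = 48 days after Feb 8, 2044.
Feb has 29 days — 21 days to the end of Feb leaves 27.
27 days into Mar → Mar 27, 2044.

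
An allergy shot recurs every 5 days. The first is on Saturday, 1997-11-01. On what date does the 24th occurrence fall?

1998-02-24

The 24th occurrence is 23 intervals after the first: 23 × 5 = 115 days after 1997-11-01.
November has 30 days — 29 days to the end of November leaves 86.
December has 31 days (55 left).
January has 31 days (24 left).
24 days into February → 1998-02-24.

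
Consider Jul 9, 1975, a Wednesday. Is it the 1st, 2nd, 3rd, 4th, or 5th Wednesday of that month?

Day 9 falls in week ⌈9/7⌉ of the month.
Days 1–7 hold the 1st Wednesday, 8–14 the 2nd, 15–21 the 3rd, 22–28 the 4th, 29–31 the 5th.
9 is in the range for the 2nd.

2nd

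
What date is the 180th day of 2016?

Jan has 31 days (180 − 31 = 149 remain).
Feb has 29 days (149 − 29 = 120 remain).
Mar has 31 days (120 − 31 = 89 remain).
Apr has 30 days (89 − 30 = 59 remain).
May has 31 days (59 − 31 = 28 remain).
28 into Jun → Jun 28.

Jun 28, 2016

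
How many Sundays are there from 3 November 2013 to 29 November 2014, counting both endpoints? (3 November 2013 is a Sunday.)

56

3 November 2013 is a Sunday; the first Sunday on or after it is 3 November 2013.
From 3 November 2013 to 29 November 2014: 58 + 333 = 391 days (rest of 2013, to 29 November 2014 in 2014).
391 ÷ 7 = 55 full weeks with remainder 6, so 55 more Sundays after the first → 56.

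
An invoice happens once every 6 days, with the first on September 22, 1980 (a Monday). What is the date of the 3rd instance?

October 4, 1980

The 3rd occurrence is 2 intervals after the first: 2 × 6 = 12 days after September 22, 1980.
September has 30 days — 8 days to the end of September leaves 4.
4 days into October → October 4, 1980.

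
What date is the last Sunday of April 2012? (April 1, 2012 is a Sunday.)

29 April 2012

April 2012 begins on a Sunday, so the first Sunday is April 1.
April 2012 has 30 days. Adding weeks: 1, 8, 15, 22, 29 — the last one ≤ 30 is the 29th.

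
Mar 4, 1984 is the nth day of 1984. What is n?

Days in months before Mar: 31 + 29 = 60.
Plus 4 days into Mar → day 64.

64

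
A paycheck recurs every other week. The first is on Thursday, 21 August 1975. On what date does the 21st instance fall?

27 May 1976

The 21st occurrence is 20 intervals after the first: 20 × 14 = 280 days after 21 August 1975.
August has 31 days — 10 days to the end of August leaves 270.
September has 30 days (240 left).
October has 31 days (209 left).
November has 30 days (179 left).
December has 31 days (148 left).
January has 31 days (117 left).
February has 29 days (88 left).
March has 31 days (57 left).
April has 30 days (27 left).
27 days into May → 27 May 1976.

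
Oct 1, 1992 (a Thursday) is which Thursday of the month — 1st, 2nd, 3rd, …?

1st

Day 1 falls in week ⌈1/7⌉ of the month.
Days 1–7 hold the 1st Thursday, 8–14 the 2nd, 15–21 the 3rd, 22–28 the 4th, 29–31 the 5th.
1 is in the range for the 1st.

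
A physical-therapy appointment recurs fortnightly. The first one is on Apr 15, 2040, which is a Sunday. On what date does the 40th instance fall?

Oct 13, 2041

The 40th occurrence is 39 intervals after the first: 39 × 14 = 546 days after Apr 15, 2040.
Apr has 30 days — 15 days to the end of Apr leaves 531.
From end of Apr to end of 2040 is 245 days (286 left).
Jan has 31 days (255 left).
Feb has 28 days (227 left).
Mar has 31 days (196 left).
Apr has 30 days (166 left).
May has 31 days (135 left).
Jun has 30 days (105 left).
Jul has 31 days (74 left).
Aug has 31 days (43 left).
Sep has 30 days (13 left).
13 days into Oct → Oct 13, 2041.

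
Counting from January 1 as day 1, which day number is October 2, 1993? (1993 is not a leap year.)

Days in months before October: 31 + 28 + 31 + 30 + 31 + 30 + 31 + 31 + 30 = 273.
Plus 2 days into October → day 275.

275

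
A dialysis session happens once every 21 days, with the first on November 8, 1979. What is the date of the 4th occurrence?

The 4th occurrence is 3 intervals after the first: 3 × 21 = 63 days after November 8, 1979.
November has 30 days — 22 days to the end of November leaves 41.
December has 31 days (10 left).
10 days into January → January 10, 1980.

January 10, 1980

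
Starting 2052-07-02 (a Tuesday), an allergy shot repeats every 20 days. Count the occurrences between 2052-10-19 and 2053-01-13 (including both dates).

Occurrences land 20·i days after 2052-07-02 for i = 0, 1, 2, …
2052-10-19 is 109 days after the start; 109 ÷ 20 = 5 remainder 9; since the remainder is 9, round up to i = 6. First occurrence in the window: #7 on 2052-10-30 (6×20 = 120 days in).
2053-01-13 is 195 days after the start; 195 ÷ 20 = 9 remainder 15. Last occurrence in the window: #10 on 2052-12-29.
Occurrences #7 through #10: 4 in total.

4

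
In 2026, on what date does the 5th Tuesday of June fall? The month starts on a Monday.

30 June 2026

June 2026 begins on a Monday, so the first Tuesday is June 2 (1 day later).
The 5th Tuesday is 4 weeks later: 2 + 28 = 30.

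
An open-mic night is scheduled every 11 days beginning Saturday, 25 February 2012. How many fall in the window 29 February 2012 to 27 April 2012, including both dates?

5

Occurrences land 11·i days after 25 February 2012 for i = 0, 1, 2, …
29 February 2012 is 4 days after the start; 4 ÷ 11 = 0 remainder 4; since the remainder is 4, round up to i = 1. First occurrence in the window: #2 on 7 March 2012 (1×11 = 11 days in).
27 April 2012 is 62 days after the start; 62 ÷ 11 = 5 remainder 7. Last occurrence in the window: #6 on 20 April 2012.
Occurrences #2 through #6: 5 in total.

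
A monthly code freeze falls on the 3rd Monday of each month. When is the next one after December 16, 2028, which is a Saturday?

December 2028 starts on a Friday; its first Monday is the 4th, so the 3rd Monday is the 18th — December 18, 2028.
December 18, 2028 is after December 16, 2028, so that is the next one.

December 18, 2028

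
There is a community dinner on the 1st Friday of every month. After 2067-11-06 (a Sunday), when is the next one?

2067-12-02

November 2067 starts on a Tuesday, so its 1st Friday is 2067-11-04 (3 days in).
That is not after 2067-11-06, so look at December 2067.
December 2067 starts on a Thursday, so its 1st Friday is 2067-12-02 (1 day in).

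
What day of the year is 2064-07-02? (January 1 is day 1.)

184

Days in months before July: 31 + 29 + 31 + 30 + 31 + 30 = 182.
Plus 2 days into July → day 184.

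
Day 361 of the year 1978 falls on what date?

Dec 27, 1978

Jan has 31 days (361 − 31 = 330 remain).
Feb has 28 days (330 − 28 = 302 remain).
Mar has 31 days (302 − 31 = 271 remain).
Apr has 30 days (271 − 30 = 241 remain).
May has 31 days (241 − 31 = 210 remain).
Jun has 30 days (210 − 30 = 180 remain).
Jul has 31 days (180 − 31 = 149 remain).
Aug has 31 days (149 − 31 = 118 remain).
Sep has 30 days (118 − 30 = 88 remain).
Oct has 31 days (88 − 31 = 57 remain).
Nov has 30 days (57 − 30 = 27 remain).
27 into Dec → Dec 27.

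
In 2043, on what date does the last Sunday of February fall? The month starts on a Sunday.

February 22, 2043

February 2043 begins on a Sunday, so the first Sunday is February 1.
February 2043 has 28 days. Adding weeks: 1, 8, 15, 22 — the last one ≤ 28 is the 22nd.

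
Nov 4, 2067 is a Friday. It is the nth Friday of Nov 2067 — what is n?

Day 4 falls in week ⌈4/7⌉ of the month.
Days 1–7 hold the 1st Friday, 8–14 the 2nd, 15–21 the 3rd, 22–28 the 4th, 29–31 the 5th.
4 is in the range for the 1st.

1st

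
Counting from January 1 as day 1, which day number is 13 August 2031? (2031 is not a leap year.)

Days in months before August: 31 + 28 + 31 + 30 + 31 + 30 + 31 = 212.
Plus 13 days into August → day 225.

225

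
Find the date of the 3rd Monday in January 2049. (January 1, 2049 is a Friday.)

18 January 2049

January 2049 begins on a Friday, so the first Monday is January 4 (3 days later).
The 3rd Monday is 2 weeks later: 4 + 14 = 18.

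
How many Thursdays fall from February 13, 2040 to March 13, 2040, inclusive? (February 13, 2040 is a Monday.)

February 13, 2040 is a Monday; the first Thursday on or after it is February 16, 2040 (3 days later).
From February 16, 2040 to March 13, 2040: 13 + 13 = 26 days (rest of February, March).
26 ÷ 7 = 3 full weeks with remainder 5, so 3 more Thursdays after the first → 4.

4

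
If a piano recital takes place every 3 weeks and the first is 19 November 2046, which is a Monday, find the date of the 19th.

2 December 2047

The 19th occurrence is 18 intervals after the first: 18 × 21 = 378 days after 19 November 2046.
November has 30 days — 11 days to the end of November leaves 367.
December has 31 days (336 left).
January has 31 days (305 left).
February has 28 days (277 left).
March has 31 days (246 left).
April has 30 days (216 left).
May has 31 days (185 left).
June has 30 days (155 left).
July has 31 days (124 left).
August has 31 days (93 left).
September has 30 days (63 left).
October has 31 days (32 left).
November has 30 days (2 left).
2 days into December → 2 December 2047.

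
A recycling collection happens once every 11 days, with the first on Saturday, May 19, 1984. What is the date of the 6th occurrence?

The 6th occurrence is 5 intervals after the first: 5 × 11 = 55 days after May 19, 1984.
May has 31 days — 12 days to the end of May leaves 43.
June has 30 days (13 left).
13 days into July → July 13, 1984.

July 13, 1984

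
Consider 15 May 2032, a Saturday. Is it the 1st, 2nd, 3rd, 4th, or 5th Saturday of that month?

3rd

Day 15 falls in week ⌈15/7⌉ of the month.
Days 1–7 hold the 1st Saturday, 8–14 the 2nd, 15–21 the 3rd, 22–28 the 4th, 29–31 the 5th.
15 is in the range for the 3rd.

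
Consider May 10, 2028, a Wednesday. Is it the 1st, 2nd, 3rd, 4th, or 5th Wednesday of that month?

Day 10 falls in week ⌈10/7⌉ of the month.
Days 1–7 hold the 1st Wednesday, 8–14 the 2nd, 15–21 the 3rd, 22–28 the 4th, 29–31 the 5th.
10 is in the range for the 2nd.

2nd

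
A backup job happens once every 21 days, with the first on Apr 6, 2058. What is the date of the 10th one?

Oct 12, 2058

The 10th occurrence is 9 intervals after the first: 9 × 21 = 189 days after Apr 6, 2058.
Apr has 30 days — 24 days to the end of Apr leaves 165.
May has 31 days (134 left).
Jun has 30 days (104 left).
Jul has 31 days (73 left).
Aug has 31 days (42 left).
Sep has 30 days (12 left).
12 days into Oct → Oct 12, 2058.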